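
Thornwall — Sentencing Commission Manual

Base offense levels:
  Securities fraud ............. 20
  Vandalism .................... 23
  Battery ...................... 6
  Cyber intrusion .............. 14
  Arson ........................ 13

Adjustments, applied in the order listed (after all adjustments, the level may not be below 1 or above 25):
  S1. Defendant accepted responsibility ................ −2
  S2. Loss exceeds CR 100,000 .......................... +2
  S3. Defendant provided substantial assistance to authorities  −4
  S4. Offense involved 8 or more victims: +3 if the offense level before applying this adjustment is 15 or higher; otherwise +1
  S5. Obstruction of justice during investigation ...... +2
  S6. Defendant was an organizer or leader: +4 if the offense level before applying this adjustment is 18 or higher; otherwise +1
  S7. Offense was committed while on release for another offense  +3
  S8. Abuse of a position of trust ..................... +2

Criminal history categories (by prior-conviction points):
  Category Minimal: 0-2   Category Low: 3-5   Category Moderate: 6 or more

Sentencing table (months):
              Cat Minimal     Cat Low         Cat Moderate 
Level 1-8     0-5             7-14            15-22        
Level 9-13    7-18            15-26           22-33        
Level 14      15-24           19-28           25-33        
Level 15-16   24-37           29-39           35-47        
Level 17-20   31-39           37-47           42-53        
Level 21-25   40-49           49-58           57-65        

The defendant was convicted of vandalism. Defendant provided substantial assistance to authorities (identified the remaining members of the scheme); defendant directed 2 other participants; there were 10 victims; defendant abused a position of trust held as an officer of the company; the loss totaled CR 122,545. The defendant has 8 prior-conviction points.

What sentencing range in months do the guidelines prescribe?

Base offense level for vandalism: 23.
S2 applies: 23 + 2 = 25.
S3 applies: 25 − 4 = 21.
S4 applies (level before this adjustment is 21 ≥ 15, so +3): 21 + 3 = 24.
S5 does not apply.
S6 applies (level before this adjustment is 24 ≥ 18, so +4): 24 + 4 = 28.
S7 does not apply.
S8 applies: 28 + 2 = 30.
Level 30 exceeds the maximum of 25; capped at 25.
Final offense level: 25.
Criminal history: 8 prior points → Category Moderate (6+).
Level 25 falls in the 21-25 band.
Grid: Level 21-25 × Category Moderate = 57-65 months.

57-65 months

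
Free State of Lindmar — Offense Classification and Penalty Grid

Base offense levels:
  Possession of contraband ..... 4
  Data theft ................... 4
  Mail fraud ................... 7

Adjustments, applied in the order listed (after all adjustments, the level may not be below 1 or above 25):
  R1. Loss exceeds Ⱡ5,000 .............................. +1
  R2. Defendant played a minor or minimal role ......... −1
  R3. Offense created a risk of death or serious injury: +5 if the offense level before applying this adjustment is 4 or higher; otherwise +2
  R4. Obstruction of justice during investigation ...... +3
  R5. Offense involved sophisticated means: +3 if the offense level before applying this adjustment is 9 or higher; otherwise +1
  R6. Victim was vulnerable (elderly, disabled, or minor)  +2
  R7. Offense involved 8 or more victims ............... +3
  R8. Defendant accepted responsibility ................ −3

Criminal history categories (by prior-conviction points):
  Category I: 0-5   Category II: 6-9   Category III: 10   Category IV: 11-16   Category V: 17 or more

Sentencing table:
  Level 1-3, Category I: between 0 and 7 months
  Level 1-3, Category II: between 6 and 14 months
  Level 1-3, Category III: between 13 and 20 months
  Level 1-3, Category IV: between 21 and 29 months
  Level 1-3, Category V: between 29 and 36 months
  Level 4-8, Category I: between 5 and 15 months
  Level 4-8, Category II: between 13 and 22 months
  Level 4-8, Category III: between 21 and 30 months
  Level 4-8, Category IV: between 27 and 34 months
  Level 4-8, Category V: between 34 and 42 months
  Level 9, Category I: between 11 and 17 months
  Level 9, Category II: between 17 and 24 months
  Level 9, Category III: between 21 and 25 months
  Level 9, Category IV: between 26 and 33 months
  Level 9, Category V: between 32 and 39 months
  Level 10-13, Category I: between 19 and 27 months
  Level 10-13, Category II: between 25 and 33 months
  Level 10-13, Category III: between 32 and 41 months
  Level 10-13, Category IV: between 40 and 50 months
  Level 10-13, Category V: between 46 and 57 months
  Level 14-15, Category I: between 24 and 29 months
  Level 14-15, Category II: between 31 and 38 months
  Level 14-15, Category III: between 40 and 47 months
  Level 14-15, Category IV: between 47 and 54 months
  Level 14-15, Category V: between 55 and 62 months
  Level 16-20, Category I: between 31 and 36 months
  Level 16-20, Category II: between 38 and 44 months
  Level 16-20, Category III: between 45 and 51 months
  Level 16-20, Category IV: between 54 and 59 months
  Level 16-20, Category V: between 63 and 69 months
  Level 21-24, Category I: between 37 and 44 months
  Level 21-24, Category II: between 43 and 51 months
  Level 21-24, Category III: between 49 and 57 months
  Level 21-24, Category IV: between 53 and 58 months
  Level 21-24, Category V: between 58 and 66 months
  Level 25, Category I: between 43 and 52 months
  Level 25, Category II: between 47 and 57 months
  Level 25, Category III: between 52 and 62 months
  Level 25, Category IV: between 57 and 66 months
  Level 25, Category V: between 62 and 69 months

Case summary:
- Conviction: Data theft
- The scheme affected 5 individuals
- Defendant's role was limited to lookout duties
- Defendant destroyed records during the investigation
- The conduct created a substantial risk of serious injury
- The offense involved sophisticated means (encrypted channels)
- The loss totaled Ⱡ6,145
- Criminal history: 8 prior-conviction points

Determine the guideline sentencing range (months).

31-38 months

Base offense level for data theft: 4.
R1 applies: 4 + 1 = 5.
R2 applies: 5 − 1 = 4.
R3 applies (level before this adjustment is 4 ≥ 4, so +5): 4 + 5 = 9.
R4 applies: 9 + 3 = 12.
R5 applies (level before this adjustment is 12 ≥ 9, so +3): 12 + 3 = 15.
R7 does not apply.
Final offense level: 15.
Criminal history: 8 prior points → Category II (6-9).
Level 15 falls in the 14-15 band.
Grid: Level 14-15 × Category II = 31-38 months.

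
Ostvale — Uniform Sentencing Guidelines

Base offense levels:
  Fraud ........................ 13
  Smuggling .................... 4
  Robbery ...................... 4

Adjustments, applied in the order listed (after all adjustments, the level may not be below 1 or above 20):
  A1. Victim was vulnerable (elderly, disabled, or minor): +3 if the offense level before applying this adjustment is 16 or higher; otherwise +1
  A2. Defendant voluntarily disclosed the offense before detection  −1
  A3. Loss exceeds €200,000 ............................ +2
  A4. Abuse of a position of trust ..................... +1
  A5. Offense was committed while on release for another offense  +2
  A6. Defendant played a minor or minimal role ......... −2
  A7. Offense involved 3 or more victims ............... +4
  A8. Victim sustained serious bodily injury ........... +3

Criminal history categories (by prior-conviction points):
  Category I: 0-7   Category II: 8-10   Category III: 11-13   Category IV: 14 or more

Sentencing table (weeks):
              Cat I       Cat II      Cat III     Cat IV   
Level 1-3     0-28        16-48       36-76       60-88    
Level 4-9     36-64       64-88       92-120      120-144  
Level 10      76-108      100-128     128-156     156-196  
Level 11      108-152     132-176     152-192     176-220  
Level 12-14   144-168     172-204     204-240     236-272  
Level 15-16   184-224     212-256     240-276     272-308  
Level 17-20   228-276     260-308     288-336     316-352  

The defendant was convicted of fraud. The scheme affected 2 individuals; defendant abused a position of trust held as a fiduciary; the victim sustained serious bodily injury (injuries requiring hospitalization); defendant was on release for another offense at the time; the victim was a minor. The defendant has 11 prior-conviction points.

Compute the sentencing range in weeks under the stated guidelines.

288-336 weeks

Base offense level for fraud: 13.
A1 applies (level before this adjustment is 13 < 16, so +1): 13 + 1 = 14.
A3 does not apply.
A4 applies: 14 + 1 = 15.
A5 applies: 15 + 2 = 17.
A6 does not apply.
A7 does not apply.
A8 applies: 17 + 3 = 20.
Final offense level: 20.
Criminal history: 11 prior points → Category III (11-13).
Level 20 falls in the 17-20 band.
Grid: Level 17-20 × Category III = 288-336 weeks.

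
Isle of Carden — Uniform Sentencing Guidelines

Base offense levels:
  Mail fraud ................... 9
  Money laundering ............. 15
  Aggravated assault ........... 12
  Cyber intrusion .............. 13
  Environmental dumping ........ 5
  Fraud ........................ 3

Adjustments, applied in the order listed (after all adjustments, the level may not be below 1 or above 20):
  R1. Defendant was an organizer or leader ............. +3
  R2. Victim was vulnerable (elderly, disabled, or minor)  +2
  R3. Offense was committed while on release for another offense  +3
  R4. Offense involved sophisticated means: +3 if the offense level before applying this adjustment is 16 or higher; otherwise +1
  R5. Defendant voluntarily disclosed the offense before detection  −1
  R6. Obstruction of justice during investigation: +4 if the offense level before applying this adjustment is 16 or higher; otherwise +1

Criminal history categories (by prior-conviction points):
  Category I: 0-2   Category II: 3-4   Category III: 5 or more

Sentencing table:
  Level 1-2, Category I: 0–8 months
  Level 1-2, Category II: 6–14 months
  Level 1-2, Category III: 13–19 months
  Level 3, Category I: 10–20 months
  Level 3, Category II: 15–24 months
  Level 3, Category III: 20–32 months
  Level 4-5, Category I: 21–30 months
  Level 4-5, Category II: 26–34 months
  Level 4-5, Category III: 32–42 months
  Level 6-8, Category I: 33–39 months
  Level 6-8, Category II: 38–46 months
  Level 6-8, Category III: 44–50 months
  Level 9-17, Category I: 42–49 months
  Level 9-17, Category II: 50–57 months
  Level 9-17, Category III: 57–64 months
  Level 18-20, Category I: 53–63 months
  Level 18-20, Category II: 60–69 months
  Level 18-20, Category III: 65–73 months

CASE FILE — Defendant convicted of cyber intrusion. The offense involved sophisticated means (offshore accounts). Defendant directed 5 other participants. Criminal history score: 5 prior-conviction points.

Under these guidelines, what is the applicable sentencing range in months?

Base offense level for cyber intrusion: 13.
R1 applies: 13 + 3 = 16.
R3 does not apply.
R4 applies (level before this adjustment is 16 ≥ 16, so +3): 16 + 3 = 19.
R6 does not apply.
Final offense level: 19.
Criminal history: 5 prior points → Category III (5+).
Level 19 falls in the 18-20 band.
Grid: Level 18-20 × Category III = 65-73 months.

65-73 months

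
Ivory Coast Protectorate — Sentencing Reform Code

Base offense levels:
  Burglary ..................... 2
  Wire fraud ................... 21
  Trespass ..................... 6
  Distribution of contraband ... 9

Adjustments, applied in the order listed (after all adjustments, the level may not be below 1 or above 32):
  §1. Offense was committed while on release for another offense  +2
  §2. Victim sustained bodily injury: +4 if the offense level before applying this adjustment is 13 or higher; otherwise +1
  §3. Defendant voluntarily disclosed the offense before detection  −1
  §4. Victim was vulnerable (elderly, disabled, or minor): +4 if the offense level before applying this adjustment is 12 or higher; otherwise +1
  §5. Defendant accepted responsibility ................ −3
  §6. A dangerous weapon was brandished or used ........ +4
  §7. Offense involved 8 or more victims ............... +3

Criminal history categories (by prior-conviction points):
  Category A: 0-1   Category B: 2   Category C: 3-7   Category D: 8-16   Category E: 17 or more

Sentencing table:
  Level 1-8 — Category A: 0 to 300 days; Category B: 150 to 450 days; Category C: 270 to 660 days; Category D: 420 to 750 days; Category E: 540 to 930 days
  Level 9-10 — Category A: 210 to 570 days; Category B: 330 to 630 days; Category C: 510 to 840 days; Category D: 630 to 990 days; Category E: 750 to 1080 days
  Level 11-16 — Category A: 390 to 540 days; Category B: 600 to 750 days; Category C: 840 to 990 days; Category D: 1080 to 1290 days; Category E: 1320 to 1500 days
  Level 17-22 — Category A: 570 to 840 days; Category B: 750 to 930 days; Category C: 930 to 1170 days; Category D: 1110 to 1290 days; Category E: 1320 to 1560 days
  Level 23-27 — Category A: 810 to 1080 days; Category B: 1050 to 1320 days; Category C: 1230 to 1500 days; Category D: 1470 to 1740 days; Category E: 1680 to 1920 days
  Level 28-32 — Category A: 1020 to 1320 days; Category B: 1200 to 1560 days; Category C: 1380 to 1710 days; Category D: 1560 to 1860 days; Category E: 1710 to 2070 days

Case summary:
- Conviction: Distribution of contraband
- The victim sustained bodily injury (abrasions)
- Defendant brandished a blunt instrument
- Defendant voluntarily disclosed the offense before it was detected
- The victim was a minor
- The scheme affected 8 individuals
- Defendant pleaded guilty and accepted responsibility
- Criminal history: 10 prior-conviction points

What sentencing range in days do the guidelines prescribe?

1080-1290 days

Base offense level for distribution of contraband: 9.
§2 applies (level before this adjustment is 9 < 13, so +1): 9 + 1 = 10.
§3 applies: 10 − 1 = 9.
§4 applies (level before this adjustment is 9 < 12, so +1): 9 + 1 = 10.
§5 applies: 10 − 3 = 7.
§6 applies: 7 + 4 = 11.
§7 applies: 11 + 3 = 14.
Final offense level: 14.
Criminal history: 10 prior points → Category D (8-16).
Level 14 falls in the 11-16 band.
Grid: Level 11-16 × Category D = 1080-1290 days.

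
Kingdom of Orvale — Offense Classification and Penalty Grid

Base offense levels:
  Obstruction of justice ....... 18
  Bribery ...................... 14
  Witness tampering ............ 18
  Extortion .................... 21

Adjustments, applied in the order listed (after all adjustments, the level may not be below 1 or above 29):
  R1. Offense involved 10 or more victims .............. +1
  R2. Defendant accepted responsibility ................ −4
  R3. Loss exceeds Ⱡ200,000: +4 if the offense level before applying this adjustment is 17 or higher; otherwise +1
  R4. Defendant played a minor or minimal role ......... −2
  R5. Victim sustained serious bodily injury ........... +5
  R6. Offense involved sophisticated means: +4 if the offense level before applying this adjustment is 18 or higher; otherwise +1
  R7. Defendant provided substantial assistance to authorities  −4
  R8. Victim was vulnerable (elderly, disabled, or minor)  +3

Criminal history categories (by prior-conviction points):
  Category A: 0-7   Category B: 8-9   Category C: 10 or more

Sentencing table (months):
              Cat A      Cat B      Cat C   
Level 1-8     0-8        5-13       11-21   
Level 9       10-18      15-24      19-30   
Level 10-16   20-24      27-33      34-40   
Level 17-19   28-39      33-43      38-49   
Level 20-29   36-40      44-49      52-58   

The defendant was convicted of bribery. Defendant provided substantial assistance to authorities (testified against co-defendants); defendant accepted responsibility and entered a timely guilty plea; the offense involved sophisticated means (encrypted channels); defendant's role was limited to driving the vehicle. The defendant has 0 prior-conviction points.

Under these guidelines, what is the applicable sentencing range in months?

Base offense level for bribery: 14.
R2 applies: 14 − 4 = 10.
R4 applies: 10 − 2 = 8.
R5 does not apply.
R6 applies (level before this adjustment is 8 < 18, so +1): 8 + 1 = 9.
R7 applies: 9 − 4 = 5.
R8 does not apply.
Final offense level: 5.
Criminal history: 0 prior points → Category A (0-7).
Level 5 falls in the 1-8 band.
Grid: Level 1-8 × Category A = 0-8 months.

0-8 months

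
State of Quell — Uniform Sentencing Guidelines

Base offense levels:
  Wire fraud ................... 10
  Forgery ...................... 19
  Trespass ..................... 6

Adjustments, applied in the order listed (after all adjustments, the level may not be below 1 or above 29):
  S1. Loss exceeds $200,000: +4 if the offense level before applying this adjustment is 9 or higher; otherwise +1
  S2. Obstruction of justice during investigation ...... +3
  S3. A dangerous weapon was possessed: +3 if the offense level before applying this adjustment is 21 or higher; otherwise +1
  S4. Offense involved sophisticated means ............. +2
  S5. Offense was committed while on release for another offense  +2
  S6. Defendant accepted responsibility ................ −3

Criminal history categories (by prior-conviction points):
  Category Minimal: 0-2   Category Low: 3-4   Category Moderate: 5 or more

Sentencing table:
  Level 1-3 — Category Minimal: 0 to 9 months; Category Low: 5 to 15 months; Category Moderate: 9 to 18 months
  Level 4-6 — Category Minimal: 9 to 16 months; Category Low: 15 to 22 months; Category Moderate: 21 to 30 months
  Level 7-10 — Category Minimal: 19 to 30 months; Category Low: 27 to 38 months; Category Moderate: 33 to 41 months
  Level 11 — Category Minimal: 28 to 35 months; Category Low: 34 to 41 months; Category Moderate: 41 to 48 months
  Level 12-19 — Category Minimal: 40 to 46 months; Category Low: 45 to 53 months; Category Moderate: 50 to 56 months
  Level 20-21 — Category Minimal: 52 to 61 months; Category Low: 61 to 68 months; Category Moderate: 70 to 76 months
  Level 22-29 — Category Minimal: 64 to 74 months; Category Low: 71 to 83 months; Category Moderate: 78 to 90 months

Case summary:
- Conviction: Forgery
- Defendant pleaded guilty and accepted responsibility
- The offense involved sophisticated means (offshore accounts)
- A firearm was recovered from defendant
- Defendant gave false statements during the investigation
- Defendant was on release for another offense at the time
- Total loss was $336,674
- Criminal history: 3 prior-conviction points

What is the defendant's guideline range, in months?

Base offense level for forgery: 19.
S1 applies (level before this adjustment is 19 ≥ 9, so +4): 19 + 4 = 23.
S2 applies: 23 + 3 = 26.
S3 applies (level before this adjustment is 26 ≥ 21, so +3): 26 + 3 = 29.
S4 applies: 29 + 2 = 31.
S5 applies: 31 + 2 = 33.
S6 applies: 33 − 3 = 30.
Level 30 exceeds the maximum of 29; capped at 29.
Final offense level: 29.
Criminal history: 3 prior points → Category Low (3-4).
Level 29 falls in the 22-29 band.
Grid: Level 22-29 × Category Low = 71-83 months.

71-83 months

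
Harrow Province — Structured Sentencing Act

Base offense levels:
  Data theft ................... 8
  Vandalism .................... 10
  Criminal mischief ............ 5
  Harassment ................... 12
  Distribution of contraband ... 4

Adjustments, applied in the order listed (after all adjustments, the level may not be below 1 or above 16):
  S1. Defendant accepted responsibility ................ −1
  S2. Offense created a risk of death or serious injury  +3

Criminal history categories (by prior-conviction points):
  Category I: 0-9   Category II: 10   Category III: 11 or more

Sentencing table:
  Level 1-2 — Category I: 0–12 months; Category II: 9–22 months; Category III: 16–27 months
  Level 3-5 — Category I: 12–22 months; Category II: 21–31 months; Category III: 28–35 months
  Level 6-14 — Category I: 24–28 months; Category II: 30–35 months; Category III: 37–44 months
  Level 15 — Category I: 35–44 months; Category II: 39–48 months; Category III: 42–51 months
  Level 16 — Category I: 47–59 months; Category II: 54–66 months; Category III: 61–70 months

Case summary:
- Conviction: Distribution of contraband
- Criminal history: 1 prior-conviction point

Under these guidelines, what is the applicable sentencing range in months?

Base offense level for distribution of contraband: 4.
Final offense level: 4.
Criminal history: 1 prior point → Category I (0-9).
Level 4 falls in the 3-5 band.
Grid: Level 3-5 × Category I = 12-22 months.

12-22 months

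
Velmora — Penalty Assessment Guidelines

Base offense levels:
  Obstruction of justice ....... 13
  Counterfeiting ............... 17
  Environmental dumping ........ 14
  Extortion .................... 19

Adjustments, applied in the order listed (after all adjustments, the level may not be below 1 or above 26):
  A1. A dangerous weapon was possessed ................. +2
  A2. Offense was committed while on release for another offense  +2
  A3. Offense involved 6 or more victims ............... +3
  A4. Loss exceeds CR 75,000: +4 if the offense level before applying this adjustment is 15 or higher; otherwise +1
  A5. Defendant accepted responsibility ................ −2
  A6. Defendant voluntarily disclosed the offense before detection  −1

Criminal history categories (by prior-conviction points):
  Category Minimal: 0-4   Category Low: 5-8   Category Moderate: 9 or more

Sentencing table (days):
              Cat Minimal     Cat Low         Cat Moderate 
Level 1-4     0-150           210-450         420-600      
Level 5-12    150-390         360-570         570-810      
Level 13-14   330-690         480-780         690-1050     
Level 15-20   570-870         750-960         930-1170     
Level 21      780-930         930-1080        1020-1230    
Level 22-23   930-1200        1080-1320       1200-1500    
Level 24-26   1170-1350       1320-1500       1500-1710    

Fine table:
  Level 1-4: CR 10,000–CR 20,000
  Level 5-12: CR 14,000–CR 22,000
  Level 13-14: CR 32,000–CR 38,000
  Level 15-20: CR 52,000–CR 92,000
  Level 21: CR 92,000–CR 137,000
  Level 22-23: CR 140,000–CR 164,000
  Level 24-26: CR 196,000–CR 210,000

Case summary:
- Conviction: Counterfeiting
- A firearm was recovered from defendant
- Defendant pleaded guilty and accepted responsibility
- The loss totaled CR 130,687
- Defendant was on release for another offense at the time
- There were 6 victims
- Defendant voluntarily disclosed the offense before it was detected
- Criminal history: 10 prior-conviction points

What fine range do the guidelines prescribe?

CR 196,000–CR 210,000

Base offense level for counterfeiting: 17.
A1 applies: 17 + 2 = 19.
A2 applies: 19 + 2 = 21.
A3 applies: 21 + 3 = 24.
A4 applies (level before this adjustment is 24 ≥ 15, so +4): 24 + 4 = 28.
A5 applies: 28 − 2 = 26.
A6 applies: 26 − 1 = 25.
Final offense level: 25.
Level 25 falls in the 24-26 band.
Fine table: Level 24-26 → CR 196,000–CR 210,000.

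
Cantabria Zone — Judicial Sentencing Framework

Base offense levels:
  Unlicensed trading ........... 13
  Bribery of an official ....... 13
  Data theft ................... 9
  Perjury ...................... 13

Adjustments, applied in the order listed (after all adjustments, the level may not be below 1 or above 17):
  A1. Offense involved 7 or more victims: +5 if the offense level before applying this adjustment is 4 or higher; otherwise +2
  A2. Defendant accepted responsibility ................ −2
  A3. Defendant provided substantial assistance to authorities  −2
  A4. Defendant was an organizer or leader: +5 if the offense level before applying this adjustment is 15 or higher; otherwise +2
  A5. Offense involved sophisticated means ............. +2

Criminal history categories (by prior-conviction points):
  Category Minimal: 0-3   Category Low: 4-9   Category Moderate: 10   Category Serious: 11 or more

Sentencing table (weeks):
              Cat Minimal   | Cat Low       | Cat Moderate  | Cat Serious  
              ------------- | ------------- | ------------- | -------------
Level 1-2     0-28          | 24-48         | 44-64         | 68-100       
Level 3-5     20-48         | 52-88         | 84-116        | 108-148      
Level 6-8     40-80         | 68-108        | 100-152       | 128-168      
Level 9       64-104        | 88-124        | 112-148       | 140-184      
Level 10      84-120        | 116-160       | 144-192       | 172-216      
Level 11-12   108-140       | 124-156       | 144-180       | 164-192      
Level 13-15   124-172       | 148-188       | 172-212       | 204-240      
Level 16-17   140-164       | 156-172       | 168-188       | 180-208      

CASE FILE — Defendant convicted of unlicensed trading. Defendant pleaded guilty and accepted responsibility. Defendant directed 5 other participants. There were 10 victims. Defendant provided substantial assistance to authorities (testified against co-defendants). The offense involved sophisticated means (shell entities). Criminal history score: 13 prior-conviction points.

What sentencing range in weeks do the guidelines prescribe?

Base offense level for unlicensed trading: 13.
A1 applies (level before this adjustment is 13 ≥ 4, so +5): 13 + 5 = 18.
A2 applies: 18 − 2 = 16.
A3 applies: 16 − 2 = 14.
A4 applies (level before this adjustment is 14 < 15, so +2): 14 + 2 = 16.
A5 applies: 16 + 2 = 18.
Level 18 exceeds the maximum of 17; capped at 17.
Final offense level: 17.
Criminal history: 13 prior points → Category Serious (11+).
Level 17 falls in the 16-17 band.
Grid: Level 16-17 × Category Serious = 180-208 weeks.

180-208 weeks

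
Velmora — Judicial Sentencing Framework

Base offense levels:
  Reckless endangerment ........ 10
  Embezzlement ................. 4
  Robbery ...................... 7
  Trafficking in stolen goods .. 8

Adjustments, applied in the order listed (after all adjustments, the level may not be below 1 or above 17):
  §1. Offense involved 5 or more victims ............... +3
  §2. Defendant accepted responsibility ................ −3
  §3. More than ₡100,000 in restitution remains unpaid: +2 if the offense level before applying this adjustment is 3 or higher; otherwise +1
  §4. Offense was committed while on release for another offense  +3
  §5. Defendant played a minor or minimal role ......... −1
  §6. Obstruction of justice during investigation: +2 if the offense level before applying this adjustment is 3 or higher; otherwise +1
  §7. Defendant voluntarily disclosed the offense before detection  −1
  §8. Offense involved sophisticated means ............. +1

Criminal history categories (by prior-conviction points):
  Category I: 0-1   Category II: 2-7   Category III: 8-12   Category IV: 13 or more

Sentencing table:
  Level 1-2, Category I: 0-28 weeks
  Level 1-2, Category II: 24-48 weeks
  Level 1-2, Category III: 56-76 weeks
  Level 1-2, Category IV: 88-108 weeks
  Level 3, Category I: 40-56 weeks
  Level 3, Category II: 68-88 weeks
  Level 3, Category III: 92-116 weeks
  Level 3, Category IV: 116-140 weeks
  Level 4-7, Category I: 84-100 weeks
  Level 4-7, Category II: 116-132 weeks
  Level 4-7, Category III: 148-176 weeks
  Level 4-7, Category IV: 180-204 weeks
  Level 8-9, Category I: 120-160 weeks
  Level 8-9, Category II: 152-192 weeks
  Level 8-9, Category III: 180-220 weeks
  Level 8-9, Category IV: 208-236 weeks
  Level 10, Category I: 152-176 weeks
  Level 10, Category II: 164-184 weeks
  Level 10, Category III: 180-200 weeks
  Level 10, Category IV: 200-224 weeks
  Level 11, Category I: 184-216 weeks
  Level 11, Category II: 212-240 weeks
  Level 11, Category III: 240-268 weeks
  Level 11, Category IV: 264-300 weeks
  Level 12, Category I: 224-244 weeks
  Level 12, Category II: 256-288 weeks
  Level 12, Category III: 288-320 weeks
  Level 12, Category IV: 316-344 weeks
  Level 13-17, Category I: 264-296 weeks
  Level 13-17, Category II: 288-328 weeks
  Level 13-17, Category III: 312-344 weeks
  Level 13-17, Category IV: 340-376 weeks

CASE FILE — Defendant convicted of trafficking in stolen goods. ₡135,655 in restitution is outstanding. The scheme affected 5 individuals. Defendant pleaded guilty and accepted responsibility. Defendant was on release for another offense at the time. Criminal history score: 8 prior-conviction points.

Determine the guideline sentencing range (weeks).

312-344 weeks

Base offense level for trafficking in stolen goods: 8.
§1 applies: 8 + 3 = 11.
§2 applies: 11 − 3 = 8.
§3 applies (level before this adjustment is 8 ≥ 3, so +2): 8 + 2 = 10.
§4 applies: 10 + 3 = 13.
§6 does not apply.
Final offense level: 13.
Criminal history: 8 prior points → Category III (8-12).
Level 13 falls in the 13-17 band.
Grid: Level 13-17 × Category III = 312-344 weeks.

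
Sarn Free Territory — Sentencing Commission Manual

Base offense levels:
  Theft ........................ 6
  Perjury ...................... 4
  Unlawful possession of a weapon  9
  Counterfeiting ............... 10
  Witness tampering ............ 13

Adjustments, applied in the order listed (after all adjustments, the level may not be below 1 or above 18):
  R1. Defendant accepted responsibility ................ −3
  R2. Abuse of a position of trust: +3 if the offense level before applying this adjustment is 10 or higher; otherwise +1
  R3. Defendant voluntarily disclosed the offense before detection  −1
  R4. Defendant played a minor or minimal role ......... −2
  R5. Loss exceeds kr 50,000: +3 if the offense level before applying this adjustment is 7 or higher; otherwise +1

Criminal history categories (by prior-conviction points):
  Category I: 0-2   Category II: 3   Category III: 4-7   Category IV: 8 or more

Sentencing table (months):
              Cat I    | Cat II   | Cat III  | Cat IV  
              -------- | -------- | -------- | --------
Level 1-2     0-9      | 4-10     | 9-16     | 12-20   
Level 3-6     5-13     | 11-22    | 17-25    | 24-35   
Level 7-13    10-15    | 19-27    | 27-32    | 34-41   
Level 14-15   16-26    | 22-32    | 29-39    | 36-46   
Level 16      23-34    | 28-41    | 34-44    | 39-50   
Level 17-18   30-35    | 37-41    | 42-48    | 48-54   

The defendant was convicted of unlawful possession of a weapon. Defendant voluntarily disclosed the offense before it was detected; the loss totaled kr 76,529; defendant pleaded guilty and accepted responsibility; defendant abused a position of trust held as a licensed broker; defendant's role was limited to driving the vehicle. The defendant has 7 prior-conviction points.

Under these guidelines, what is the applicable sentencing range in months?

17-25 months

Base offense level for unlawful possession of a weapon: 9.
R1 applies: 9 − 3 = 6.
R2 applies (level before this adjustment is 6 < 10, so +1): 6 + 1 = 7.
R3 applies: 7 − 1 = 6.
R4 applies: 6 − 2 = 4.
R5 applies (level before this adjustment is 4 < 7, so +1): 4 + 1 = 5.
Final offense level: 5.
Criminal history: 7 prior points → Category III (4-7).
Level 5 falls in the 3-6 band.
Grid: Level 3-6 × Category III = 17-25 months.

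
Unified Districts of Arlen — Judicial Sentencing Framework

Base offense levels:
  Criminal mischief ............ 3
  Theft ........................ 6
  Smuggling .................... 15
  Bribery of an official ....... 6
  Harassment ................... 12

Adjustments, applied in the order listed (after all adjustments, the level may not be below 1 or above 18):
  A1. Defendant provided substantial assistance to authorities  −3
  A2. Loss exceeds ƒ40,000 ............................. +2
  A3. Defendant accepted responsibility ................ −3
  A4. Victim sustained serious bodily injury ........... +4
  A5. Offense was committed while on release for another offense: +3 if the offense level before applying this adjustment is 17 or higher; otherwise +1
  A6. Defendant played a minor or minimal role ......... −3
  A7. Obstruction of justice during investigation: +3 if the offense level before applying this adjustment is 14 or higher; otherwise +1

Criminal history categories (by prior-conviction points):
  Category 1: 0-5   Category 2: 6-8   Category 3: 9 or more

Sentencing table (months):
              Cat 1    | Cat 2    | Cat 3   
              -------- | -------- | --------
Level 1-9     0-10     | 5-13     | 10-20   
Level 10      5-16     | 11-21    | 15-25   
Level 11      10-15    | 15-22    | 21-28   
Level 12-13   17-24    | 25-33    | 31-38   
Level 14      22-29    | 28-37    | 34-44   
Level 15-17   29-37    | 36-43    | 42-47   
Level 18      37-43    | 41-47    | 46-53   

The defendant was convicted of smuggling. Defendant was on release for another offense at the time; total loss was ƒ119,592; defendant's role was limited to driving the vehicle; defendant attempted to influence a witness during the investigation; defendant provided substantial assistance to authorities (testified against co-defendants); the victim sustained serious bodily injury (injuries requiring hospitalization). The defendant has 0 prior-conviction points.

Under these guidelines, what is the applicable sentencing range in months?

Base offense level for smuggling: 15.
A1 applies: 15 − 3 = 12.
A2 applies: 12 + 2 = 14.
A3 does not apply.
A4 applies: 14 + 4 = 18.
A5 applies (level before this adjustment is 18 ≥ 17, so +3): 18 + 3 = 21.
A6 applies: 21 − 3 = 18.
A7 applies (level before this adjustment is 18 ≥ 14, so +3): 18 + 3 = 21.
Level 21 exceeds the maximum of 18; capped at 18.
Final offense level: 18.
Criminal history: 0 prior points → Category 1 (0-5).
Level 18 falls in the 18 band.
Grid: Level 18 × Category 1 = 37-43 months.

37-43 months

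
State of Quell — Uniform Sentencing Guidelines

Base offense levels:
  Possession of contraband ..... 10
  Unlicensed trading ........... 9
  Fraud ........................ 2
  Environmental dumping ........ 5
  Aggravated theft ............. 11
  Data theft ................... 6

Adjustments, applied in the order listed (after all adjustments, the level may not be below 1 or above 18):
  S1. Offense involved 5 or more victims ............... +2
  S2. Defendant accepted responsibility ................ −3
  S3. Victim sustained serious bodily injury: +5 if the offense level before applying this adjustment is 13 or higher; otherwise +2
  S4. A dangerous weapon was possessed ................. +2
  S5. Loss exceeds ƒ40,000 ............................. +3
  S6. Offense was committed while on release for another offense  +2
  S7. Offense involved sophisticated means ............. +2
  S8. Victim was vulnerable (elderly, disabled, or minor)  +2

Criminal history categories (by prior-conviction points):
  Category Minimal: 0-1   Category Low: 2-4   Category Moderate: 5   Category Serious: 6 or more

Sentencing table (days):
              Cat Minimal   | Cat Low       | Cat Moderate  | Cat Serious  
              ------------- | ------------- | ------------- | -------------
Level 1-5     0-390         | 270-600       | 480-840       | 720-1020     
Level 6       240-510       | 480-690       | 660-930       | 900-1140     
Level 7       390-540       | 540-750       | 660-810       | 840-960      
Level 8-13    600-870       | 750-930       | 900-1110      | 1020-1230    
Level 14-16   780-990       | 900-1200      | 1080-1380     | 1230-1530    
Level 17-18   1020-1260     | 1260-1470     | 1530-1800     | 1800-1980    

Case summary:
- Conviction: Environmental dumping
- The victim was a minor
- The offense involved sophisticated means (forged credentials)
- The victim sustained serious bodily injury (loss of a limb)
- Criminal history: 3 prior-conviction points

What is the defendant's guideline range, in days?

750-930 days

Base offense level for environmental dumping: 5.
S3 applies (level before this adjustment is 5 < 13, so +2): 5 + 2 = 7.
S5 does not apply.
S6 does not apply.
S7 applies: 7 + 2 = 9.
S8 applies: 9 + 2 = 11.
Final offense level: 11.
Criminal history: 3 prior points → Category Low (2-4).
Level 11 falls in the 8-13 band.
Grid: Level 8-13 × Category Low = 750-930 days.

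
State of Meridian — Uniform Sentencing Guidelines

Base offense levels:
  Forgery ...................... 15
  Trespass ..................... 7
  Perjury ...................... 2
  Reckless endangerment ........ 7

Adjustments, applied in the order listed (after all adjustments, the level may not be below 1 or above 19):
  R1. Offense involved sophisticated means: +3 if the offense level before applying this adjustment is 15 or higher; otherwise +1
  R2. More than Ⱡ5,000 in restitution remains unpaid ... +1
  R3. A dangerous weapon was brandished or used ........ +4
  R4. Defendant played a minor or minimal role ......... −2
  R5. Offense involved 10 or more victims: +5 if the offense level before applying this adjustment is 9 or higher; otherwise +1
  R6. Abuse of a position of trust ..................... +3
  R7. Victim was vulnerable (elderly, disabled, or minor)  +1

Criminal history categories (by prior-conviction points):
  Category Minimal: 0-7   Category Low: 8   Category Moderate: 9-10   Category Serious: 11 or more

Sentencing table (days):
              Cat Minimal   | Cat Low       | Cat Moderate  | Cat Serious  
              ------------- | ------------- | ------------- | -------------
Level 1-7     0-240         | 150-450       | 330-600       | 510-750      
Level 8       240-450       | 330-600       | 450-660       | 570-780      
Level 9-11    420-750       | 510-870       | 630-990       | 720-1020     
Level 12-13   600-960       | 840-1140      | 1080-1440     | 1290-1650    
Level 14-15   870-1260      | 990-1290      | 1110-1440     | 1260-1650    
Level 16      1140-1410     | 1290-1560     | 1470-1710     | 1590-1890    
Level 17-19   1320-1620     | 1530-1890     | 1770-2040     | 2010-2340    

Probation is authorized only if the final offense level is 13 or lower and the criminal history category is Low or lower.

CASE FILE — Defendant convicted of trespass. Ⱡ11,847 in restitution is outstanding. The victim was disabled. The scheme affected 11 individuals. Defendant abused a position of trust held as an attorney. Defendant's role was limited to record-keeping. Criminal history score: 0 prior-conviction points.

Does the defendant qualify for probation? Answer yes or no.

Yes

Base offense level for trespass: 7.
R2 applies: 7 + 1 = 8.
R3 does not apply.
R4 applies: 8 − 2 = 6.
R5 applies (level before this adjustment is 6 < 9, so +1): 6 + 1 = 7.
R6 applies: 7 + 3 = 10.
R7 applies: 10 + 1 = 11.
Final offense level: 11.
Criminal history: 0 prior points → Category Minimal (0-7).
Level 11 falls in the 9-11 band.
Grid: Level 9-11 × Category Minimal = 420-750 days.
Probation check: level 11 ≤ 13 and category Minimal ≤ Low → eligible.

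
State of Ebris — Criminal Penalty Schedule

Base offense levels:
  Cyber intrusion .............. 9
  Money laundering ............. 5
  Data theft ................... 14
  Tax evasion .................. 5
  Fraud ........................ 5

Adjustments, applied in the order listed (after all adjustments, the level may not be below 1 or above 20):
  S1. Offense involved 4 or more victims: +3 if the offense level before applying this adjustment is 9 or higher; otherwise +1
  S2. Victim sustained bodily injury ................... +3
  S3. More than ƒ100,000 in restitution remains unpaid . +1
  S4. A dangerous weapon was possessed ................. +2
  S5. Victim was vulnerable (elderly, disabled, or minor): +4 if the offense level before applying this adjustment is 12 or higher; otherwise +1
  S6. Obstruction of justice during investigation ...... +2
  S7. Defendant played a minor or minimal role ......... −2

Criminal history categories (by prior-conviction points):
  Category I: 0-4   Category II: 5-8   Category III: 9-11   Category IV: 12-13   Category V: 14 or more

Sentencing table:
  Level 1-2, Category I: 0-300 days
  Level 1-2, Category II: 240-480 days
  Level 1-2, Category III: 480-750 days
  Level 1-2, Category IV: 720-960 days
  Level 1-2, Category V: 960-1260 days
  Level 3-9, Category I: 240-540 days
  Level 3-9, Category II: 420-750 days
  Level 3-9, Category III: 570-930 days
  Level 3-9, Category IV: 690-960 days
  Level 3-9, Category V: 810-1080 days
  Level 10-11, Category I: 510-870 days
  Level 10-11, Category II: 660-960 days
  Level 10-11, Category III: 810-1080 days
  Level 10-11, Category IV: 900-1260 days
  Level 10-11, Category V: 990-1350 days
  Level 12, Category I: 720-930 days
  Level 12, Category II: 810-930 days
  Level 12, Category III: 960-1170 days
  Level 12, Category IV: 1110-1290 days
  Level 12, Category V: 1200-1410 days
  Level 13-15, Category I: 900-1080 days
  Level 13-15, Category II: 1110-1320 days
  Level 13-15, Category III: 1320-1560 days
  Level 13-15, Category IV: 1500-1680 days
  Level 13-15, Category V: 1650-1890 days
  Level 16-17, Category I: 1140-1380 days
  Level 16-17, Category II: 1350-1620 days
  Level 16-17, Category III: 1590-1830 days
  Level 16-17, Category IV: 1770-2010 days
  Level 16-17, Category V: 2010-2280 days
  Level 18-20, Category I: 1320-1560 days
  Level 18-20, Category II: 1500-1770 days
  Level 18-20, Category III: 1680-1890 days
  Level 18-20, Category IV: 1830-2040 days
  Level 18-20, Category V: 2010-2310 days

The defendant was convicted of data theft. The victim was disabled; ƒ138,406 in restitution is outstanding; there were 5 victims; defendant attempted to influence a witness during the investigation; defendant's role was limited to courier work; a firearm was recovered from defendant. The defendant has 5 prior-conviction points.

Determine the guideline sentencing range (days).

1500-1770 days

Base offense level for data theft: 14.
S1 applies (level before this adjustment is 14 ≥ 9, so +3): 14 + 3 = 17.
S2 does not apply.
S3 applies: 17 + 1 = 18.
S4 applies: 18 + 2 = 20.
S5 applies (level before this adjustment is 20 ≥ 12, so +4): 20 + 4 = 24.
S6 applies: 24 + 2 = 26.
S7 applies: 26 − 2 = 24.
Level 24 exceeds the maximum of 20; capped at 20.
Final offense level: 20.
Criminal history: 5 prior points → Category II (5-8).
Level 20 falls in the 18-20 band.
Grid: Level 18-20 × Category II = 1500-1770 days.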